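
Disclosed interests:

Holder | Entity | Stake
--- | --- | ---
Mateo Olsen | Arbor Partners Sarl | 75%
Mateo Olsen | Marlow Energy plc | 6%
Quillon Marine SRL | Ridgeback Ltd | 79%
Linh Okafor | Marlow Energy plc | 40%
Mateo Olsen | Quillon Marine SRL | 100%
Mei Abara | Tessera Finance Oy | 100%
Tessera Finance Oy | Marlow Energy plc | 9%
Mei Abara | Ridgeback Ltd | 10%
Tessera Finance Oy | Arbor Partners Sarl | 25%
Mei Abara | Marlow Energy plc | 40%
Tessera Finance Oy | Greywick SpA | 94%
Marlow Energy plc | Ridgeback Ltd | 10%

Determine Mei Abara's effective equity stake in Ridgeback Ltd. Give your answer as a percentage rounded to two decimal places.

Mei reaches Ridgeback along 3 paths.
Direct stake: 10% = 10%.
Via Tessera → Marlow: 100% × 9% × 10% = 0.9%.
Via Marlow: 40% × 10% = 4%.
Total: 10% + 0.9% + 4% = 14.9%.
Rounded: 14.90%.

14.90%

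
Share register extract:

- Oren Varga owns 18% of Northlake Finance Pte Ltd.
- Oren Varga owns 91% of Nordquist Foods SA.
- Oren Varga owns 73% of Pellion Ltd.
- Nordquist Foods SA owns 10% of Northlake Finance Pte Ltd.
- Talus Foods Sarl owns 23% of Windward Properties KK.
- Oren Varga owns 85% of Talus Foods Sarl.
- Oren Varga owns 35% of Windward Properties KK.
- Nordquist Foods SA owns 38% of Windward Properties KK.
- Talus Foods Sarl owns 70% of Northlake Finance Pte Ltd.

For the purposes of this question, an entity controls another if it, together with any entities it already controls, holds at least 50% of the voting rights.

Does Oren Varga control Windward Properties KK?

Oren holds 85% of Talus, so Oren controls Talus.
Oren holds 91% of Nordquist, so Oren controls Nordquist.
Oren and Nordquist and Talus together hold 35% + 38% + 23% = 96% of Windward, so Oren controls Windward.

Yes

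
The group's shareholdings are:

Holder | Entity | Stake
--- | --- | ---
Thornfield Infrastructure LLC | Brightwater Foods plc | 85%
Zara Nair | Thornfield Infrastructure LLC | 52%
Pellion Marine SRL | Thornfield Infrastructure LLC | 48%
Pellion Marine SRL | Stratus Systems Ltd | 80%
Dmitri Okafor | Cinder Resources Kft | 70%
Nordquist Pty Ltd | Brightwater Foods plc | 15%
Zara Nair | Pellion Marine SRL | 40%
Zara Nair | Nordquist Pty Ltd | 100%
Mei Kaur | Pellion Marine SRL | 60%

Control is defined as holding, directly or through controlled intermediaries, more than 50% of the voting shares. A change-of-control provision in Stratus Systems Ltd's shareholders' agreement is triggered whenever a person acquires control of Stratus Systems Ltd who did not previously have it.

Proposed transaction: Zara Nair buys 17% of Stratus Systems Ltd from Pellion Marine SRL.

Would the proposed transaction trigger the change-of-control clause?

No

The purchase adds only to Zara's holdings (Pellion's stake shrinks), so Zara is the only person who could newly come to control Stratus.
Zara holds 100% of Nordquist, so Zara controls Nordquist.
Zara holds 52% of Thornfield, so Zara controls Thornfield.
Nordquist and Thornfield together hold 15% + 85% = 100% of Brightwater, so Zara controls Brightwater.
Neither Zara nor any entity Zara controls holds any voting interest in Stratus.
So before the transaction, Zara does not control Stratus.
After the purchase, Zara holds 17% of Stratus directly, and Pellion's stake falls to 63%.
After the transaction, Zara's side holds 17% of Stratus, not > 50%, so Zara still does not control Stratus.
No new person acquires control, so the clause is not triggered.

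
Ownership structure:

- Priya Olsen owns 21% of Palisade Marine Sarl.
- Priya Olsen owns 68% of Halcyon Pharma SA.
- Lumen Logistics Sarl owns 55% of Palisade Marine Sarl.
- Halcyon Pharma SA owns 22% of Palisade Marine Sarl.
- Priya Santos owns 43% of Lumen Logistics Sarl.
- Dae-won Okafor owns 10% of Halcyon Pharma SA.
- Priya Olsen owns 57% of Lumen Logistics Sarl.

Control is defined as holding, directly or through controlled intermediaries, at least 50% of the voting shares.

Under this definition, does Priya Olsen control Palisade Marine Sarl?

Yes

Priya Olsen holds 68% of Halcyon, so Priya Olsen controls Halcyon.
Priya Olsen holds 57% of Lumen, so Priya Olsen controls Lumen.
Lumen and Halcyon and Priya Olsen together hold 55% + 22% + 21% = 98% of Palisade, so Priya Olsen controls Palisade.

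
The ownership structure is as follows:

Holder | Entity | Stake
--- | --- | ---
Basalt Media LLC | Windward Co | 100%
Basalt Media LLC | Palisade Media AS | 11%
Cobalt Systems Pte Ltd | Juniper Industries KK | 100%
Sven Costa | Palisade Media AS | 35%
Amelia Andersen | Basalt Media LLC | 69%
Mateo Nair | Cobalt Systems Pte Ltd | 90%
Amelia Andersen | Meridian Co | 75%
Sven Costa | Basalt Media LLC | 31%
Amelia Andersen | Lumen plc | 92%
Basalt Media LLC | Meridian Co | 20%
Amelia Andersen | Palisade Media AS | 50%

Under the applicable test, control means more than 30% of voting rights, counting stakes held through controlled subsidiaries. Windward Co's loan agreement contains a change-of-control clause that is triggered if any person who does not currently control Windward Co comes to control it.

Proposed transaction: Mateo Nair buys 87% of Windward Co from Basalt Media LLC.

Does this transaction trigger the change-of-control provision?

Yes

The purchase adds only to Mateo's holdings (Basalt's stake shrinks), so Mateo is the only person who could newly come to control Windward.
Mateo holds 90% of Cobalt, so Mateo controls Cobalt.
Cobalt holds 100% of Juniper, so Mateo controls Juniper.
Neither Mateo nor any entity Mateo controls holds any voting interest in Windward.
So before the transaction, Mateo does not control Windward.
After the purchase, Mateo holds 87% of Windward directly, and Basalt's stake falls to 13%.
Mateo holds 87% of Windward, so Mateo controls Windward.
Mateo did not control Windward before and does after, so the clause is triggered.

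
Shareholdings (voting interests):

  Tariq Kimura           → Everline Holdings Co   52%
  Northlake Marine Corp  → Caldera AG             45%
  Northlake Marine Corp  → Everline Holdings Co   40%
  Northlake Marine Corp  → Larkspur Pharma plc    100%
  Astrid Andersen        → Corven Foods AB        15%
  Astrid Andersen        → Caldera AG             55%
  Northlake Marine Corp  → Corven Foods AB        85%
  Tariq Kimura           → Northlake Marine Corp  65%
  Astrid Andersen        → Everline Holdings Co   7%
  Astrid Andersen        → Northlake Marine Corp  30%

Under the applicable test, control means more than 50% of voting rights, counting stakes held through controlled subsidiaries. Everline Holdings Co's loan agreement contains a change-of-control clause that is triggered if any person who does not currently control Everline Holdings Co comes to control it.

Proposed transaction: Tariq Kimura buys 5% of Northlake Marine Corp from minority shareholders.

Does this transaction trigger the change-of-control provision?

No

The purchase changes only Tariq's holdings, so Tariq is the only person who could newly come to control Everline.
Tariq holds 65% of Northlake, so Tariq controls Northlake.
Tariq and Northlake together hold 52% + 40% = 92% of Everline, so Tariq controls Everline.
So Tariq already controls Everline before the transaction.
After the purchase, Tariq's direct stake in Northlake rises to 65% + 5% = 70%.
Tariq controlled Everline already, so this is not a new person acquiring control; every other person's position is unchanged or reduced.
No new person acquires control, so the clause is not triggered.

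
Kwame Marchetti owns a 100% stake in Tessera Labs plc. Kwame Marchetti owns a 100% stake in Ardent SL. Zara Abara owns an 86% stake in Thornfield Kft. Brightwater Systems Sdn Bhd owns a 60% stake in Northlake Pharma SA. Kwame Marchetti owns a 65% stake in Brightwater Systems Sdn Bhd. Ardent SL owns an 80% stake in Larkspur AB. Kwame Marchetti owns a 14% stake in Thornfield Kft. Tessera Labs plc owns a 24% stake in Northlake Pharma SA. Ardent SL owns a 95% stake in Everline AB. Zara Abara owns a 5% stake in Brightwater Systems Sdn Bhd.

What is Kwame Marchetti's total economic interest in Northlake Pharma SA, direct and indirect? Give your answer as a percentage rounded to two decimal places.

63.00%

Kwame reaches Northlake along 2 paths.
Via Brightwater: 65% × 60% = 39%.
Via Tessera: 100% × 24% = 24%.
Total: 39% + 24% = 63%.
Rounded: 63.00%.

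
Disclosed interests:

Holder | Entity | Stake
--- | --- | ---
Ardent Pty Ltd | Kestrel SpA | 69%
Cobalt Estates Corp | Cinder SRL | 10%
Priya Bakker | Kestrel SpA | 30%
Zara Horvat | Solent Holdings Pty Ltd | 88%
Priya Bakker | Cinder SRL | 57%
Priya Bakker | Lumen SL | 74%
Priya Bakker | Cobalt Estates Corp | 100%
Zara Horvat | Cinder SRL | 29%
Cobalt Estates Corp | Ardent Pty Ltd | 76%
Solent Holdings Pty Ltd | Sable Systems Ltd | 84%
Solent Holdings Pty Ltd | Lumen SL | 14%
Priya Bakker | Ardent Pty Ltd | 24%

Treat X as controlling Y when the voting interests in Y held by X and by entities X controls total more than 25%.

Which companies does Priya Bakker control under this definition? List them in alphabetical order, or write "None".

Ardent Pty Ltd, Cinder SRL, Cobalt Estates Corp, Kestrel SpA, Lumen SL

Priya holds 100% of Cobalt, so Priya controls Cobalt.
Priya and Cobalt together hold 24% + 76% = 100% of Ardent, so Priya controls Ardent.
Cobalt and Priya together hold 10% + 57% = 67% of Cinder, so Priya controls Cinder.
Priya and Ardent together hold 30% + 69% = 99% of Kestrel, so Priya controls Kestrel.
Priya holds 74% of Lumen, so Priya controls Lumen.
No other company's threshold is met.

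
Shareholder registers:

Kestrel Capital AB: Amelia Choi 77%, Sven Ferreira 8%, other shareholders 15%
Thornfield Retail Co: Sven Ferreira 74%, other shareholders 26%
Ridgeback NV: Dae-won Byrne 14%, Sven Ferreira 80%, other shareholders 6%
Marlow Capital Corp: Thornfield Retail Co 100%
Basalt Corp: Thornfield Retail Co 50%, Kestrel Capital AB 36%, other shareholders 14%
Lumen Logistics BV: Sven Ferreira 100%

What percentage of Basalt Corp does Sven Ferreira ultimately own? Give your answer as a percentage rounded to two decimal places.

39.88%

Sven reaches Basalt along 2 paths.
Via Thornfield: 74% × 50% = 37%.
Via Kestrel: 8% × 36% = 2.88%.
Total: 37% + 2.88% = 39.88%.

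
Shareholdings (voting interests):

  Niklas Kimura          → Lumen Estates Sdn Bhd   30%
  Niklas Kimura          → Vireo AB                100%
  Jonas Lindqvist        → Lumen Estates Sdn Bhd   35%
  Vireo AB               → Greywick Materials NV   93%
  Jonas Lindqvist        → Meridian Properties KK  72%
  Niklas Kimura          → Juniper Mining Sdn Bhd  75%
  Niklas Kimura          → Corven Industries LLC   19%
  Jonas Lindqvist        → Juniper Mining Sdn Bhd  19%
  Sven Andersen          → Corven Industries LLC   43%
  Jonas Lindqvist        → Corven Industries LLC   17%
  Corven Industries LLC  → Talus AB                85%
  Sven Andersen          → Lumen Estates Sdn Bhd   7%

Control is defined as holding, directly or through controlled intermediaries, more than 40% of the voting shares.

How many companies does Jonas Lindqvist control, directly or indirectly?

1

Jonas holds 72% of Meridian, so Jonas controls Meridian.
No other company's threshold is met.
Jonas controls 1 company.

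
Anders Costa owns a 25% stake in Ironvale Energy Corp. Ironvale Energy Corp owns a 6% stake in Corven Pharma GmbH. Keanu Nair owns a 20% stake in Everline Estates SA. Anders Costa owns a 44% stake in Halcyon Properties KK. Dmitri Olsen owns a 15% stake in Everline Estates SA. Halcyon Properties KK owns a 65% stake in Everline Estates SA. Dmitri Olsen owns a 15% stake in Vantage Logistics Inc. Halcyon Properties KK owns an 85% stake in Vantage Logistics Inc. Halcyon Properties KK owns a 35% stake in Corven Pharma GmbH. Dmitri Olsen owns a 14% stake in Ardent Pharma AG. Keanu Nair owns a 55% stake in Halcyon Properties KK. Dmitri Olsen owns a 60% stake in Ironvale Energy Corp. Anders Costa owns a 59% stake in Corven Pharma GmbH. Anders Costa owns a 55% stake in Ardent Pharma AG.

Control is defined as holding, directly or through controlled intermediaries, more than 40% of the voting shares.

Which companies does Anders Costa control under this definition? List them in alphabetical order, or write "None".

Anders holds 44% of Halcyon, so Anders controls Halcyon.
Halcyon holds 85% of Vantage, so Anders controls Vantage.
Halcyon and Anders together hold 35% + 59% = 94% of Corven, so Anders controls Corven.
Halcyon holds 65% of Everline, so Anders controls Everline.
Anders holds 55% of Ardent, so Anders controls Ardent.
No other company's threshold is met.

Ardent Pharma AG, Corven Pharma GmbH, Everline Estates SA, Halcyon Properties KK, Vantage Logistics Inc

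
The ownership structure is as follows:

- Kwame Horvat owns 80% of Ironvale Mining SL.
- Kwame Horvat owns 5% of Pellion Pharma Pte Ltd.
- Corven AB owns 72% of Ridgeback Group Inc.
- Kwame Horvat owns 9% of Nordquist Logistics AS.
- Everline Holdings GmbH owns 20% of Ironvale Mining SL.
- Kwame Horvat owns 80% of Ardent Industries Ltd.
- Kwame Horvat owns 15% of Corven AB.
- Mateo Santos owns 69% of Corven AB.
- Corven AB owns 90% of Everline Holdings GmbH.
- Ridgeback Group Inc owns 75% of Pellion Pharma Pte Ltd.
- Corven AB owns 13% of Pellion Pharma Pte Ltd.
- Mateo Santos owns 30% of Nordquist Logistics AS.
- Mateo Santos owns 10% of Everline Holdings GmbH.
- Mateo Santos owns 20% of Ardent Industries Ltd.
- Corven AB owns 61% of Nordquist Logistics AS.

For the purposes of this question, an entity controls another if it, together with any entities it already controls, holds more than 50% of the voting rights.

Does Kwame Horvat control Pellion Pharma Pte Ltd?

Kwame holds 80% of Ironvale, so Kwame controls Ironvale.
Kwame holds 80% of Ardent, so Kwame controls Ardent.
In Pellion, Kwame's side holds only 5%, not > 50%.
So Kwame does not control Pellion.

No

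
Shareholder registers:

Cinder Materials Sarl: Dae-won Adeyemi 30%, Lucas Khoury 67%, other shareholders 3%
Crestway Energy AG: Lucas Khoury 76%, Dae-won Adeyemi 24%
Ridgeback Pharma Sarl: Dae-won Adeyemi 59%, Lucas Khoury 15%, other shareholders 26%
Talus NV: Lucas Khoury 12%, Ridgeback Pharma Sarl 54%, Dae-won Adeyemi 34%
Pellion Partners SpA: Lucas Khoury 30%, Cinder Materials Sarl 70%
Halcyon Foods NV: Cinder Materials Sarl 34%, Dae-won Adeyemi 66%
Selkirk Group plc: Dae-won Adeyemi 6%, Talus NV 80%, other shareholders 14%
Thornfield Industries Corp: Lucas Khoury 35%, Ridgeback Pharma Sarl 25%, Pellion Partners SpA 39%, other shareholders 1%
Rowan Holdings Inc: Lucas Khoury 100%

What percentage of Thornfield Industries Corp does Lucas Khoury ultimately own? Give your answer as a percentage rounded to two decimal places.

Lucas reaches Thornfield along 4 paths.
Direct stake: 35% = 35%.
Via Ridgeback: 15% × 25% = 3.75%.
Via Pellion: 30% × 39% = 11.7%.
Via Cinder → Pellion: 67% × 70% × 39% = 18.291%.
Total: 35% + 3.75% + 11.7% + 18.291% = 68.741%.
Rounded: 68.74%.

68.74%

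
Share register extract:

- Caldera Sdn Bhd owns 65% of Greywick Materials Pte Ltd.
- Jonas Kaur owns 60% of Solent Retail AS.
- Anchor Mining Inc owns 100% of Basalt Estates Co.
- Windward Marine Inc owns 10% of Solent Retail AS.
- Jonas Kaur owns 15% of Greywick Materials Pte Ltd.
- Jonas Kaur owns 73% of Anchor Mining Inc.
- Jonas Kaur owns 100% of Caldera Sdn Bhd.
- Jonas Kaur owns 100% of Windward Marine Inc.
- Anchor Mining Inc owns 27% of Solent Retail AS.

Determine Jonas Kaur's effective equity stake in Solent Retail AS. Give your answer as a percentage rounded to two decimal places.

89.71%

Jonas reaches Solent along 3 paths.
Via Anchor: 73% × 27% = 19.71%.
Direct stake: 60% = 60%.
Via Windward: 100% × 10% = 10%.
Total: 19.71% + 60% + 10% = 89.71%.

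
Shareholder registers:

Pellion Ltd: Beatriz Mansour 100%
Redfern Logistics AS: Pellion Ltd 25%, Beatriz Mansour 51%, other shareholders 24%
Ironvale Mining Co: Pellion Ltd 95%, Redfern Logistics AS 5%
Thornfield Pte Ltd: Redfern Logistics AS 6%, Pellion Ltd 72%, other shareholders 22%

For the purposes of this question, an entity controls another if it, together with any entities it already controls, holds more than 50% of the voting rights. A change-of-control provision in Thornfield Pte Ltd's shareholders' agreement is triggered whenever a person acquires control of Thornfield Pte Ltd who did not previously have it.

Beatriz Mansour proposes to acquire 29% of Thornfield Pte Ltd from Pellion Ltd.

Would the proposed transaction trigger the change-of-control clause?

No

The purchase adds only to Beatriz's holdings (Pellion's stake shrinks), so Beatriz is the only person who could newly come to control Thornfield.
Beatriz holds 100% of Pellion, so Beatriz controls Pellion.
Pellion and Beatriz together hold 25% + 51% = 76% of Redfern, so Beatriz controls Redfern.
Redfern and Pellion together hold 6% + 72% = 78% of Thornfield, so Beatriz controls Thornfield.
So Beatriz already controls Thornfield before the transaction.
After the purchase, Beatriz holds 29% of Thornfield directly, and Pellion's stake falls to 43%.
Beatriz controlled Thornfield already, so this is not a new person acquiring control; every other person's position is unchanged or reduced.
No new person acquires control, so the clause is not triggered.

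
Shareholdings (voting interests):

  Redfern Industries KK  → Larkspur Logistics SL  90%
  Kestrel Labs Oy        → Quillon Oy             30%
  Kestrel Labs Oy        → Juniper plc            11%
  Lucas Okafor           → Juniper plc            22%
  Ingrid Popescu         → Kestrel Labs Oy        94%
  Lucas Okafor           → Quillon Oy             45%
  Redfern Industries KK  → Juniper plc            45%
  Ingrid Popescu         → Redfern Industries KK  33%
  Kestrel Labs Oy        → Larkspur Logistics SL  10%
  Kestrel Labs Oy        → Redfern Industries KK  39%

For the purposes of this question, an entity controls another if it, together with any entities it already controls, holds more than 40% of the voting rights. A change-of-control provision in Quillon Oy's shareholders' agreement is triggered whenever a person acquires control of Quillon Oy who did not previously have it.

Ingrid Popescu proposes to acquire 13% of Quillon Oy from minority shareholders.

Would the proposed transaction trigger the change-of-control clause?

Yes

The purchase changes only Ingrid's holdings, so Ingrid is the only person who could newly come to control Quillon.
Ingrid holds 94% of Kestrel, so Ingrid controls Kestrel.
Kestrel and Ingrid together hold 39% + 33% = 72% of Redfern, so Ingrid controls Redfern.
Kestrel and Redfern together hold 11% + 45% = 56% of Juniper, so Ingrid controls Juniper.
Kestrel and Redfern together hold 10% + 90% = 100% of Larkspur, so Ingrid controls Larkspur.
In Quillon, Ingrid's side holds only 30%, not > 40%.
So before the transaction, Ingrid does not control Quillon.
After the purchase, Ingrid holds 13% of Quillon directly.
Kestrel and Ingrid together hold 30% + 13% = 43% of Quillon, so Ingrid controls Quillon.
Ingrid did not control Quillon before and does after, so the clause is triggered.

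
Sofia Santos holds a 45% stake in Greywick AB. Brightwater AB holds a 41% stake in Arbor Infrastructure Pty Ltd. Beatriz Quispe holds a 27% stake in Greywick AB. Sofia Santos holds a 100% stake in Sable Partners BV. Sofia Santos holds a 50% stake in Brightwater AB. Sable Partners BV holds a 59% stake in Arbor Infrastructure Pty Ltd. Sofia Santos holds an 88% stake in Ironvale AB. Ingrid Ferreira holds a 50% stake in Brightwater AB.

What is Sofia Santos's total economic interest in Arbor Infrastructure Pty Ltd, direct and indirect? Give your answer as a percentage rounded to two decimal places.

Sofia reaches Arbor along 2 paths.
Via Sable: 100% × 59% = 59%.
Via Brightwater: 50% × 41% = 20.5%.
Total: 59% + 20.5% = 79.5%.
Rounded: 79.50%.

79.50%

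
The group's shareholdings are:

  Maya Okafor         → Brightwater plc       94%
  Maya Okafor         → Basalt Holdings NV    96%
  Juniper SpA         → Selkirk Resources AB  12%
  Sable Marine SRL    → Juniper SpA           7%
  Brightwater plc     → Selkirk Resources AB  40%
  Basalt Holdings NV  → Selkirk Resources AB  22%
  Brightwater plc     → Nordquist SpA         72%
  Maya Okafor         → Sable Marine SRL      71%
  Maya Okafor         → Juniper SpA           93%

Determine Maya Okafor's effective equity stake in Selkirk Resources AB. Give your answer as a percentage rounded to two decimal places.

70.48%

Maya reaches Selkirk along 4 paths.
Via Brightwater: 94% × 40% = 37.6%.
Via Sable → Juniper: 71% × 7% × 12% = 0.5964%.
Via Juniper: 93% × 12% = 11.16%.
Via Basalt: 96% × 22% = 21.12%.
Total: 37.6% + 0.5964% + 11.16% + 21.12% = 70.4764%.
Rounded: 70.48%.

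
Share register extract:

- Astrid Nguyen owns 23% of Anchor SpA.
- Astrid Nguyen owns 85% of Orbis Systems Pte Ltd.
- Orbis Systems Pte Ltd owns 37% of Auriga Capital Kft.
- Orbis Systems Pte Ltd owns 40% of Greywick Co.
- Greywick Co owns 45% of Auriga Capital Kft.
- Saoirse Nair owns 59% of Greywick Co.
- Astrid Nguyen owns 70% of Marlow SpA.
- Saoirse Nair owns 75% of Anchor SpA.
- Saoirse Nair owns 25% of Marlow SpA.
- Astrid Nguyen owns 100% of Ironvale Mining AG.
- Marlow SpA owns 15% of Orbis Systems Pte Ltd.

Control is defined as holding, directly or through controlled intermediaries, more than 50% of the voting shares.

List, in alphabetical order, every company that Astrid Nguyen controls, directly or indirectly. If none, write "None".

Ironvale Mining AG, Marlow SpA, Orbis Systems Pte Ltd

Astrid holds 70% of Marlow, so Astrid controls Marlow.
Marlow and Astrid together hold 15% + 85% = 100% of Orbis, so Astrid controls Orbis.
Astrid holds 100% of Ironvale, so Astrid controls Ironvale.
No other company's threshold is met.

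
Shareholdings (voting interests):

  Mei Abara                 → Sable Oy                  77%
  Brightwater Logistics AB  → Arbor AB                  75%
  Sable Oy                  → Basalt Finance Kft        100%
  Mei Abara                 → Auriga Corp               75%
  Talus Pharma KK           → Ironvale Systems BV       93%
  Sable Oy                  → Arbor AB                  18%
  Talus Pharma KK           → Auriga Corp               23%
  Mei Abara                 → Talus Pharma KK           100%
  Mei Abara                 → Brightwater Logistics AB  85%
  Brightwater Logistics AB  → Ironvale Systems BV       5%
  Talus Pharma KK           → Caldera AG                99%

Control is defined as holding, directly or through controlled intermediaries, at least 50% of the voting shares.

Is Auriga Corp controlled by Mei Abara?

Yes

Mei holds 100% of Talus, so Mei controls Talus.
Talus and Mei together hold 23% + 75% = 98% of Auriga, so Mei controls Auriga.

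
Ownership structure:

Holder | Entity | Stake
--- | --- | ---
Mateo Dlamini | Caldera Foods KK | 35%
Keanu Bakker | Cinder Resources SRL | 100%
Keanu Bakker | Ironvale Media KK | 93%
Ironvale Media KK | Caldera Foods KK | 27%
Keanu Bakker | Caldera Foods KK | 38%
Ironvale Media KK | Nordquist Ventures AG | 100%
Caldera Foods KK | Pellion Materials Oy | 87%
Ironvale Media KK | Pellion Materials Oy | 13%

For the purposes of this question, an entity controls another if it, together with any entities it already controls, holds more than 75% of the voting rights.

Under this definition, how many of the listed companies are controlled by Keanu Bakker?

3

Keanu holds 93% of Ironvale, so Keanu controls Ironvale.
Keanu holds 100% of Cinder, so Keanu controls Cinder.
Ironvale holds 100% of Nordquist, so Keanu controls Nordquist.
No other company's threshold is met.
Keanu controls 3 companies.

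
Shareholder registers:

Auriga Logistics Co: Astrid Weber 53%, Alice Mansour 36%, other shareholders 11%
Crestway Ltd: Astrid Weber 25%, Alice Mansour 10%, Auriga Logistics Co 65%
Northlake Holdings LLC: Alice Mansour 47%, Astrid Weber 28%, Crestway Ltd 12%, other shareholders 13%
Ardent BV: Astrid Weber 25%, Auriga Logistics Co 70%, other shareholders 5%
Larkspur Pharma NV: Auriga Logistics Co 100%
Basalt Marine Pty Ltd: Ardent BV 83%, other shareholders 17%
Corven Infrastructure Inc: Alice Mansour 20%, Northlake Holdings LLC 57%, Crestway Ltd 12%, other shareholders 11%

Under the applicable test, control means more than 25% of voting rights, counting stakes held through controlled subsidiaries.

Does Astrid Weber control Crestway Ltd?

Yes

Astrid holds 53% of Auriga, so Astrid controls Auriga.
Astrid and Auriga together hold 25% + 65% = 90% of Crestway, so Astrid controls Crestway.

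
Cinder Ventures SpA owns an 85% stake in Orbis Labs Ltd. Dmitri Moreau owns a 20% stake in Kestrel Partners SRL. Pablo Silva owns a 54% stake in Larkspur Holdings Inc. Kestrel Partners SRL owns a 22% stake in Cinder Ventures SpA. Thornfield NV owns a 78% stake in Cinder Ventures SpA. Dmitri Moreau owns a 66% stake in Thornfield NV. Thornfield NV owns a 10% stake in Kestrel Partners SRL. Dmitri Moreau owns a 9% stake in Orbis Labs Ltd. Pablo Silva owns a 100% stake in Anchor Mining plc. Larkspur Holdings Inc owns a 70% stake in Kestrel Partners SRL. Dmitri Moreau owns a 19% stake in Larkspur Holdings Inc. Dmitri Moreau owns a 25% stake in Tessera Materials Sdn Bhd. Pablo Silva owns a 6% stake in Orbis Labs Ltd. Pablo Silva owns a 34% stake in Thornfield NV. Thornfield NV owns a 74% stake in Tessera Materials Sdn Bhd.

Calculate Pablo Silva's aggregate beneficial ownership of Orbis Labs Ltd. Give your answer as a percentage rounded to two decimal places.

36.25%

Pablo reaches Orbis along 4 paths.
Direct stake: 6% = 6%.
Via Thornfield → Cinder: 34% × 78% × 85% = 22.542%.
Via Larkspur → Kestrel → Cinder: 54% × 70% × 22% × 85% = 7.0686%.
Via Thornfield → Kestrel → Cinder: 34% × 10% × 22% × 85% = 0.6358%.
Total: 6% + 22.542% + 7.0686% + 0.6358% = 36.2464%.
Rounded: 36.25%.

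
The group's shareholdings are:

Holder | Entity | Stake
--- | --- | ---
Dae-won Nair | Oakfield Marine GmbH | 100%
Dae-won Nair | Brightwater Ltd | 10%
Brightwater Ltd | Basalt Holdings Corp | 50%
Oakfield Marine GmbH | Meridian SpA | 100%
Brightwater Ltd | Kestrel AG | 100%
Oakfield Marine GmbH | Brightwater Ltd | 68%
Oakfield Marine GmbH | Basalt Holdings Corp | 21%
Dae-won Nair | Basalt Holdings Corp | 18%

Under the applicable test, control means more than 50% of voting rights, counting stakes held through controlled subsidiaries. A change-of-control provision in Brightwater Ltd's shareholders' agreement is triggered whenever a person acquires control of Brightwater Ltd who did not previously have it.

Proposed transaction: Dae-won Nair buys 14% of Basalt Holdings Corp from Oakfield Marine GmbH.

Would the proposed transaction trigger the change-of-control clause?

No

The purchase adds only to Dae-won's holdings (Oakfield's stake shrinks), so Dae-won is the only person who could newly come to control Brightwater.
Dae-won holds 100% of Oakfield, so Dae-won controls Oakfield.
Oakfield and Dae-won together hold 68% + 10% = 78% of Brightwater, so Dae-won controls Brightwater.
So Dae-won already controls Brightwater before the transaction.
After the purchase, Dae-won's direct stake in Basalt rises to 18% + 14% = 32%, and Oakfield's stake falls to 7%.
Dae-won controlled Brightwater already, so this is not a new person acquiring control; every other person's position is unchanged or reduced.
No new person acquires control, so the clause is not triggered.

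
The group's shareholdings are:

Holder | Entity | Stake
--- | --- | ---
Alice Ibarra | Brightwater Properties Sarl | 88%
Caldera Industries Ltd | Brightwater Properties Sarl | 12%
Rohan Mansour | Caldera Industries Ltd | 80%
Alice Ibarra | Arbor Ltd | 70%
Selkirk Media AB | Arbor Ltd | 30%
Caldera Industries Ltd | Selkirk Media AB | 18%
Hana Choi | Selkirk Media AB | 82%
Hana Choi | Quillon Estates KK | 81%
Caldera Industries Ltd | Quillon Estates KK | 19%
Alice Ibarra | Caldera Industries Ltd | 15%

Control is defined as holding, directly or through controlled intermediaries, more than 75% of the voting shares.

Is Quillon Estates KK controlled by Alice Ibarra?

No

Alice holds 88% of Brightwater, so Alice controls Brightwater.
Neither Alice nor any entity Alice controls holds any voting interest in Quillon.
So Alice does not control Quillon.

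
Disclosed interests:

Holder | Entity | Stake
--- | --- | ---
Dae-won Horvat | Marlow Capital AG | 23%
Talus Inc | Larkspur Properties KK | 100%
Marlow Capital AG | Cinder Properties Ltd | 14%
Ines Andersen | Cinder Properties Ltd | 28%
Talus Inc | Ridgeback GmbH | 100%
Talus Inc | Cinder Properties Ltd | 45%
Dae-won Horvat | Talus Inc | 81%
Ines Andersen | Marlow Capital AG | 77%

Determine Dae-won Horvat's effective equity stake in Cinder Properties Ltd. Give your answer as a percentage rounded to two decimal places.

Dae-won reaches Cinder along 2 paths.
Via Talus: 81% × 45% = 36.45%.
Via Marlow: 23% × 14% = 3.22%.
Total: 36.45% + 3.22% = 39.67%.

39.67%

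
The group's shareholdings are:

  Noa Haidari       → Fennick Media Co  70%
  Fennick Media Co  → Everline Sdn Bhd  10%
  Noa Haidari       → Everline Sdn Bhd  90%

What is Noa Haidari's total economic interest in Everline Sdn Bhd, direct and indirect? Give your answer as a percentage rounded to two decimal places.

97.00%

Noa reaches Everline along 2 paths.
Via Fennick: 70% × 10% = 7%.
Direct stake: 90% = 90%.
Total: 7% + 90% = 97%.
Rounded: 97.00%.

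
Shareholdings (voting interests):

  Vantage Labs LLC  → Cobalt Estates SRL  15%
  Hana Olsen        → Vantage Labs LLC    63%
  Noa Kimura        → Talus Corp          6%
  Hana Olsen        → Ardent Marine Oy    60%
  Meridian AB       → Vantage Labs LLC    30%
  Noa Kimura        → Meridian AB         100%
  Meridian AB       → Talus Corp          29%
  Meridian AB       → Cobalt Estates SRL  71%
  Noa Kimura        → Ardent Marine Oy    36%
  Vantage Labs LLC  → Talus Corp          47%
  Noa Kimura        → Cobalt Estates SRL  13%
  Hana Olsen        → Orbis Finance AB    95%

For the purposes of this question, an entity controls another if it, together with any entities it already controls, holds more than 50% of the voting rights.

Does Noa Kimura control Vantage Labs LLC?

No

Noa holds 100% of Meridian, so Noa controls Meridian.
Noa and Meridian together hold 13% + 71% = 84% of Cobalt, so Noa controls Cobalt.
In Vantage, Noa's side holds only 30%, not > 50%.
So Noa does not control Vantage.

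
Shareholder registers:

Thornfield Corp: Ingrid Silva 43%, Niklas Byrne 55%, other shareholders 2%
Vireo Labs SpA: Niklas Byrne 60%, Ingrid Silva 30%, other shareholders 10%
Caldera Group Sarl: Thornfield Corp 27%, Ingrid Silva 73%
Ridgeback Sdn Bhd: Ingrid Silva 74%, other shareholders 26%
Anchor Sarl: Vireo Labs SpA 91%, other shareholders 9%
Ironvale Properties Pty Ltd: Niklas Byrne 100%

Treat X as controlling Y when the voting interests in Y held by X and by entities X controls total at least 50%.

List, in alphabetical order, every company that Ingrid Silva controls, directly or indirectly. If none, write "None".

Ingrid holds 73% of Caldera, so Ingrid controls Caldera.
Ingrid holds 74% of Ridgeback, so Ingrid controls Ridgeback.
No other company's threshold is met.

Caldera Group Sarl, Ridgeback Sdn Bhd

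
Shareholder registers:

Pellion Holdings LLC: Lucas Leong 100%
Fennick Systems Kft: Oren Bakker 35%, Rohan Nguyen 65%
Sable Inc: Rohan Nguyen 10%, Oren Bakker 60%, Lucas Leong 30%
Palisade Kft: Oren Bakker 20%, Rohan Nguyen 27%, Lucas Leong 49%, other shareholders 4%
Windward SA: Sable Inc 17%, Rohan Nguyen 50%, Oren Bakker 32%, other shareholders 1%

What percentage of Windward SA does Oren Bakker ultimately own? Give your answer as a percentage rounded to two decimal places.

42.20%

Oren reaches Windward along 2 paths.
Via Sable: 60% × 17% = 10.2%.
Direct stake: 32% = 32%.
Total: 10.2% + 32% = 42.2%.
Rounded: 42.20%.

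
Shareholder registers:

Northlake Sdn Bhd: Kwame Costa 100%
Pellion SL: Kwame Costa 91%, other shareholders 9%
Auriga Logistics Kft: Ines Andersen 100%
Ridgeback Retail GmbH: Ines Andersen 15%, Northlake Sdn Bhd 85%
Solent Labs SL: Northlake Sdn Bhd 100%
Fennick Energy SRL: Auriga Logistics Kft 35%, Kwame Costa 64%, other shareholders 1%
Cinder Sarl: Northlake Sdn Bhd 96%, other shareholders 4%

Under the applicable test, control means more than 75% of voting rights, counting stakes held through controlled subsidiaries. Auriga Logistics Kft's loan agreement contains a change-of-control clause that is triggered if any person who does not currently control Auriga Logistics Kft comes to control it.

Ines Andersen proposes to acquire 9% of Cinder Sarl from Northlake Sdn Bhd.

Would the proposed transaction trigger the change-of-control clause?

The purchase adds only to Ines's holdings (Northlake's stake shrinks), so Ines is the only person who could newly come to control Auriga.
Ines holds 100% of Auriga, so Ines controls Auriga.
So Ines already controls Auriga before the transaction.
After the purchase, Ines holds 9% of Cinder directly, and Northlake's stake falls to 87%.
Ines controlled Auriga already, so this is not a new person acquiring control; every other person's position is unchanged or reduced.
No new person acquires control, so the clause is not triggered.

No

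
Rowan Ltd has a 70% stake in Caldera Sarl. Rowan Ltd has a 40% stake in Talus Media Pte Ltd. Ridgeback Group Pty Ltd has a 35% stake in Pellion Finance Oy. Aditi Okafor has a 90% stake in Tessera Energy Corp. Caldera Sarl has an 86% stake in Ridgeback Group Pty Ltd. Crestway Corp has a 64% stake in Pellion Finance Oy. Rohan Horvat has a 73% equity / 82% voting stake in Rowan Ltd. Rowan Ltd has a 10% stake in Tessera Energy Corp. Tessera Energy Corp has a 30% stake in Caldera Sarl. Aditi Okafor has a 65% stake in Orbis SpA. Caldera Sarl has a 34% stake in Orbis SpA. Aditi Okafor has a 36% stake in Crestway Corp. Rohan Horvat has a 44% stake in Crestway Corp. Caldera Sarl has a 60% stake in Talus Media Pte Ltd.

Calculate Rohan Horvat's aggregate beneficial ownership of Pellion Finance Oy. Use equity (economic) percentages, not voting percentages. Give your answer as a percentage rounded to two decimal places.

Rohan reaches Pellion along 3 paths.
Via Rowan → Tessera → Caldera → Ridgeback: 73% × 10% × 30% × 86% × 35% = 0.65919%.
Via Rowan → Caldera → Ridgeback: 73% × 70% × 86% × 35% = 15.3811%.
Via Crestway: 44% × 64% = 28.16%.
Total: 0.65919% + 15.3811% + 28.16% = 44.20029%.
Rounded: 44.20%.

44.20%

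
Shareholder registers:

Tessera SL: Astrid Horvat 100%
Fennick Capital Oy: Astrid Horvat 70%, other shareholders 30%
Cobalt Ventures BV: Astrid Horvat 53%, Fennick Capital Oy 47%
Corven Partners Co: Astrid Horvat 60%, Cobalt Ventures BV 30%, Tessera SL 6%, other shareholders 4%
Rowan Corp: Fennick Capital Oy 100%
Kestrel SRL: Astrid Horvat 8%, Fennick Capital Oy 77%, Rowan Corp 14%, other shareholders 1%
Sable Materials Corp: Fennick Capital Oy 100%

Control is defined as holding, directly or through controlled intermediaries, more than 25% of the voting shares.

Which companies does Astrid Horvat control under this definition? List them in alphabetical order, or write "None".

Astrid holds 100% of Tessera, so Astrid controls Tessera.
Astrid holds 70% of Fennick, so Astrid controls Fennick.
Astrid and Fennick together hold 53% + 47% = 100% of Cobalt, so Astrid controls Cobalt.
Astrid and Cobalt and Tessera together hold 60% + 30% + 6% = 96% of Corven, so Astrid controls Corven.
Fennick holds 100% of Rowan, so Astrid controls Rowan.
Astrid and Fennick and Rowan together hold 8% + 77% + 14% = 99% of Kestrel, so Astrid controls Kestrel.
Fennick holds 100% of Sable, so Astrid controls Sable.

Cobalt Ventures BV, Corven Partners Co, Fennick Capital Oy, Kestrel SRL, Rowan Corp, Sable Materials Corp, Tessera SL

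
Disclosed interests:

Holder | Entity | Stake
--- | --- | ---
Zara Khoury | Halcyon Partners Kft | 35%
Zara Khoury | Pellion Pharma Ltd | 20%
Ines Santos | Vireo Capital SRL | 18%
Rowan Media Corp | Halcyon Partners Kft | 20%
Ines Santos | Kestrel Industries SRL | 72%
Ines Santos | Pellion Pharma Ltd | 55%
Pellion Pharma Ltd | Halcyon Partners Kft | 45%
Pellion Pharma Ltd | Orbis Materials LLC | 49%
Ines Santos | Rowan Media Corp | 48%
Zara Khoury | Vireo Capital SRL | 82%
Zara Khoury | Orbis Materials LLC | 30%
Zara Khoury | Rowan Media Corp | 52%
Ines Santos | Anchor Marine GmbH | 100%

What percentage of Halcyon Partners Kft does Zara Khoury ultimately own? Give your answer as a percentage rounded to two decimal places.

54.40%

Zara reaches Halcyon along 3 paths.
Via Rowan: 52% × 20% = 10.4%.
Via Pellion: 20% × 45% = 9%.
Direct stake: 35% = 35%.
Total: 10.4% + 9% + 35% = 54.4%.
Rounded: 54.40%.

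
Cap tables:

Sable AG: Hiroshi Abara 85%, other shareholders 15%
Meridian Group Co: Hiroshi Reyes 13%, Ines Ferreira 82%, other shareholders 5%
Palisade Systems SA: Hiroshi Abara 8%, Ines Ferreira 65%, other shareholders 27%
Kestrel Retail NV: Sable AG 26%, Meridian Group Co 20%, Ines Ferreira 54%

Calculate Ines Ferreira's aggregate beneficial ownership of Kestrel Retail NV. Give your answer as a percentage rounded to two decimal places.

Ines reaches Kestrel along 2 paths.
Via Meridian: 82% × 20% = 16.4%.
Direct stake: 54% = 54%.
Total: 16.4% + 54% = 70.4%.
Rounded: 70.40%.

70.40%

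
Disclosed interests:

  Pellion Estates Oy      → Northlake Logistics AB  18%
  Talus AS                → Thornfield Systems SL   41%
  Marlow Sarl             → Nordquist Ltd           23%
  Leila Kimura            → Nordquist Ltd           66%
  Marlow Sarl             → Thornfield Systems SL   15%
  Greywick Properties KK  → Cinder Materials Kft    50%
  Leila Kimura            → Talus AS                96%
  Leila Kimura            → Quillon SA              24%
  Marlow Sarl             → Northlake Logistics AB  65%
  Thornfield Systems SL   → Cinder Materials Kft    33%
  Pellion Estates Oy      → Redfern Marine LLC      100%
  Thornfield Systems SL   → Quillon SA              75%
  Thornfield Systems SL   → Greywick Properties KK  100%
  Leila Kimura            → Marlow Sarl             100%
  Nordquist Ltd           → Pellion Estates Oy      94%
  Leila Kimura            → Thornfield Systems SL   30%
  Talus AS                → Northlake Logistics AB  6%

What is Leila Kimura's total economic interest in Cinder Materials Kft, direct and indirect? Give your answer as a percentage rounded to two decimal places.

Leila reaches Cinder along 6 paths.
Via Marlow → Thornfield: 100% × 15% × 33% = 4.95%.
Via Thornfield: 30% × 33% = 9.9%.
Via Talus → Thornfield: 96% × 41% × 33% = 12.9888%.
Via Marlow → Thornfield → Greywick: 100% × 15% × 100% × 50% = 7.5%.
Via Thornfield → Greywick: 30% × 100% × 50% = 15%.
Via Talus → Thornfield → Greywick: 96% × 41% × 100% × 50% = 19.68%.
Total: 4.95% + 9.9% + 12.9888% + 7.5% + 15% + 19.68% = 70.0188%.
Rounded: 70.02%.

70.02%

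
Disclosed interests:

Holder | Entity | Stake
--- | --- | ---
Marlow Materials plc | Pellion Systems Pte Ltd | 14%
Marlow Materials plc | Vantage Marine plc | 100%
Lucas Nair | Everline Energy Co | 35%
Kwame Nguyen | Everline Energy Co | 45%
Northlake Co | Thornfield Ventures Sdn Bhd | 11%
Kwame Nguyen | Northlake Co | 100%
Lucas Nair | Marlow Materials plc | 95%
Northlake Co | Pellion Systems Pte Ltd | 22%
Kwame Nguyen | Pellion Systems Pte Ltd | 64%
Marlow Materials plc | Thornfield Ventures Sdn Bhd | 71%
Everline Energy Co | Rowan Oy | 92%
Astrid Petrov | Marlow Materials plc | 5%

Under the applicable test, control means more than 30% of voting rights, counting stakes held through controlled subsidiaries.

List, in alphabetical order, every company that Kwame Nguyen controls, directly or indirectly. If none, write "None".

Kwame holds 45% of Everline, so Kwame controls Everline.
Kwame holds 100% of Northlake, so Kwame controls Northlake.
Everline holds 92% of Rowan, so Kwame controls Rowan.
Northlake and Kwame together hold 22% + 64% = 86% of Pellion, so Kwame controls Pellion.
No other company's threshold is met.

Everline Energy Co, Northlake Co, Pellion Systems Pte Ltd, Rowan Oy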